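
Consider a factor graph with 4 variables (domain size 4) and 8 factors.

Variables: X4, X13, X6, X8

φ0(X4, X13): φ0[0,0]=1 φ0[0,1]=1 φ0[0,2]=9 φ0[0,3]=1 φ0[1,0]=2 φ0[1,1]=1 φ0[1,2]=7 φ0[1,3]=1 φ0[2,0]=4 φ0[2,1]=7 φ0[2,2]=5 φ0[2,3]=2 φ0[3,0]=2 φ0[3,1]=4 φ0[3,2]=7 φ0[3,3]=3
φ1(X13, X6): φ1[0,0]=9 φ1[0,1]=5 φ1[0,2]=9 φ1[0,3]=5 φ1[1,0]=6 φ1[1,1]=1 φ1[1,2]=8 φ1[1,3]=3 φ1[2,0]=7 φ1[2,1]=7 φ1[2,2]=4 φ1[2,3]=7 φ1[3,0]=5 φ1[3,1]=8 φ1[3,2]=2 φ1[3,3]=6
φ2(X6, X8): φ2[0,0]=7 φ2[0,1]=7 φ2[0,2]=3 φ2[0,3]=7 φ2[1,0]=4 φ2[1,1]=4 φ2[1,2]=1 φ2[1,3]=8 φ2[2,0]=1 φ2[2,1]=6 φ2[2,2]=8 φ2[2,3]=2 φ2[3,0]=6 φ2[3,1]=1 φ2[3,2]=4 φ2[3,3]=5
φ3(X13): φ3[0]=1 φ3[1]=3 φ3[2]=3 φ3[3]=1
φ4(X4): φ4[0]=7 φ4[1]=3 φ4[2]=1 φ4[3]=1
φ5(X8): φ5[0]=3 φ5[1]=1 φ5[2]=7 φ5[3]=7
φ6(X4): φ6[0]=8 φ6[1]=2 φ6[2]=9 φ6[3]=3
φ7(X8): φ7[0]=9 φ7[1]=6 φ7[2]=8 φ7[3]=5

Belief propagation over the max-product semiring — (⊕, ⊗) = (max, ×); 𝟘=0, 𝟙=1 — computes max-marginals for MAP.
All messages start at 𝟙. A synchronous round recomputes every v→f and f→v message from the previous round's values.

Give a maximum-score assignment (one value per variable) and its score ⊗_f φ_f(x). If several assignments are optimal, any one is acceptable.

init: all messages = 𝟙 over 4 values
r1 m[φ0→X4] = [9, 7, 7, 7]
r1 m[φ0→X13] = [4, 7, 9, 3]
r1 m[φ1→X13] = [9, 8, 7, 8]
r1 m[φ1→X6] = [9, 8, 9, 7]
r1 m[φ2→X6] = [7, 8, 8, 6]
r1 m[φ2→X8] = [7, 7, 8, 8]
r1 m[φ3→X13] = [1, 3, 3, 1]
r1 m[φ4→X4] = [7, 3, 1, 1]
r1 m[φ5→X8] = [3, 1, 7, 7]
r1 m[φ6→X4] = [8, 2, 9, 3]
r1 m[φ7→X8] = [9, 6, 8, 5]
r1 m[X4→φ0] = [1, 1, 1, 1]
r1 m[X4→φ4] = [1, 1, 1, 1]
r1 m[X4→φ6] = [1, 1, 1, 1]
r1 m[X13→φ0] = [1, 1, 1, 1]
r1 m[X13→φ1] = [1, 1, 1, 1]
r1 m[X13→φ3] = [1, 1, 1, 1]
r1 m[X6→φ1] = [1, 1, 1, 1]
r1 m[X6→φ2] = [1, 1, 1, 1]
r1 m[X8→φ2] = [1, 1, 1, 1]
r1 m[X8→φ5] = [1, 1, 1, 1]
r1 m[X8→φ7] = [1, 1, 1, 1]
r2 m[φ0→X4] = [9, 7, 7, 7]
r2 m[φ0→X13] = [4, 7, 9, 3]
r2 m[φ1→X13] = [9, 8, 7, 8]
r2 m[φ1→X6] = [9, 8, 9, 7]
r2 m[φ2→X6] = [7, 8, 8, 6]
r2 m[φ2→X8] = [7, 7, 8, 8]
r2 m[φ3→X13] = [1, 3, 3, 1]
r2 m[φ4→X4] = [7, 3, 1, 1]
r2 m[φ5→X8] = [3, 1, 7, 7]
r2 m[φ6→X4] = [8, 2, 9, 3]
r2 m[φ7→X8] = [9, 6, 8, 5]
r2 m[X4→φ0] = [56, 6, 9, 3]
r2 m[X4→φ4] = [72, 14, 63, 21]
r2 m[X4→φ6] = [63, 21, 7, 7]
r2 m[X13→φ0] = [9, 24, 21, 8]
r2 m[X13→φ1] = [4, 21, 27, 3]
r2 m[X13→φ3] = [36, 56, 63, 24]
r2 m[X6→φ1] = [7, 8, 8, 6]
r2 m[X6→φ2] = [9, 8, 9, 7]
r2 m[X8→φ2] = [27, 6, 56, 35]
r2 m[X8→φ5] = [63, 42, 64, 40]
r2 m[X8→φ7] = [21, 7, 56, 56]
r3 m[φ0→X4] = [189, 147, 168, 147]
r3 m[φ0→X13] = [56, 63, 504, 56]
r3 m[φ1→X13] = [72, 64, 56, 64]
r3 m[φ1→X6] = [189, 189, 168, 189]
r3 m[φ2→X6] = [245, 280, 448, 224]
r3 m[φ2→X8] = [63, 63, 72, 64]
r3 m[φ3→X13] = [1, 3, 3, 1]
r3 m[φ4→X4] = [7, 3, 1, 1]
r3 m[φ5→X8] = [3, 1, 7, 7]
r3 m[φ6→X4] = [8, 2, 9, 3]
r3 m[φ7→X8] = [9, 6, 8, 5]
r3 m[X4→φ0] = [56, 6, 9, 3]
r3 m[X4→φ4] = [72, 14, 63, 21]
r3 m[X4→φ6] = [63, 21, 7, 7]
r3 m[X13→φ0] = [9, 24, 21, 8]
r3 m[X13→φ1] = [4, 21, 27, 3]
r3 m[X13→φ3] = [36, 56, 63, 24]
r3 m[X6→φ1] = [7, 8, 8, 6]
r3 m[X6→φ2] = [9, 8, 9, 7]
r3 m[X8→φ2] = [27, 6, 56, 35]
r3 m[X8→φ5] = [63, 42, 64, 40]
r3 m[X8→φ7] = [21, 7, 56, 56]
r4 m[φ0→X4] = [189, 147, 168, 147]
r4 m[φ0→X13] = [56, 63, 504, 56]
r4 m[φ1→X13] = [72, 64, 56, 64]
r4 m[φ1→X6] = [189, 189, 168, 189]
r4 m[φ2→X6] = [245, 280, 448, 224]
r4 m[φ2→X8] = [63, 63, 72, 64]
r4 m[φ3→X13] = [1, 3, 3, 1]
r4 m[φ4→X4] = [7, 3, 1, 1]
r4 m[φ5→X8] = [3, 1, 7, 7]
r4 m[φ6→X4] = [8, 2, 9, 3]
r4 m[φ7→X8] = [9, 6, 8, 5]
r4 m[X4→φ0] = [56, 6, 9, 3]
r4 m[X4→φ4] = [1512, 294, 1512, 441]
r4 m[X4→φ6] = [1323, 441, 168, 147]
r4 m[X13→φ0] = [72, 192, 168, 64]
r4 m[X13→φ1] = [56, 189, 1512, 56]
r4 m[X13→φ3] = [4032, 4032, 28224, 3584]
r4 m[X6→φ1] = [245, 280, 448, 224]
r4 m[X6→φ2] = [189, 189, 168, 189]
r4 m[X8→φ2] = [27, 6, 56, 35]
r4 m[X8→φ5] = [567, 378, 576, 320]
r4 m[X8→φ7] = [189, 63, 504, 448]
r5 m[φ0→X4] = [1512, 1176, 1344, 1176]
r5 m[φ0→X13] = [56, 63, 504, 56]
r5 m[φ1→X13] = [4032, 3584, 1960, 2240]
r5 m[φ1→X6] = [10584, 10584, 6048, 10584]
r5 m[φ2→X6] = [245, 280, 448, 224]
r5 m[φ2→X8] = [1323, 1323, 1344, 1512]
r5 m[φ3→X13] = [1, 3, 3, 1]
r5 m[φ4→X4] = [7, 3, 1, 1]
r5 m[φ5→X8] = [3, 1, 7, 7]
r5 m[φ6→X4] = [8, 2, 9, 3]
r5 m[φ7→X8] = [9, 6, 8, 5]
r5 m[X4→φ0] = [56, 6, 9, 3]
r5 m[X4→φ4] = [1512, 294, 1512, 441]
r5 m[X4→φ6] = [1323, 441, 168, 147]
r5 m[X13→φ0] = [72, 192, 168, 64]
r5 m[X13→φ1] = [56, 189, 1512, 56]
r5 m[X13→φ3] = [4032, 4032, 28224, 3584]
r5 m[X6→φ1] = [245, 280, 448, 224]
r5 m[X6→φ2] = [189, 189, 168, 189]
r5 m[X8→φ2] = [27, 6, 56, 35]
r5 m[X8→φ5] = [567, 378, 576, 320]
r5 m[X8→φ7] = [189, 63, 504, 448]
r6 m[φ0→X4] = [1512, 1176, 1344, 1176]
r6 m[φ0→X13] = [56, 63, 504, 56]
r6 m[φ1→X13] = [4032, 3584, 1960, 2240]
r6 m[φ1→X6] = [10584, 10584, 6048, 10584]
r6 m[φ2→X6] = [245, 280, 448, 224]
r6 m[φ2→X8] = [1323, 1323, 1344, 1512]
r6 m[φ3→X13] = [1, 3, 3, 1]
r6 m[φ4→X4] = [7, 3, 1, 1]
r6 m[φ5→X8] = [3, 1, 7, 7]
r6 m[φ6→X4] = [8, 2, 9, 3]
r6 m[φ7→X8] = [9, 6, 8, 5]
r6 m[X4→φ0] = [56, 6, 9, 3]
r6 m[X4→φ4] = [12096, 2352, 12096, 3528]
r6 m[X4→φ6] = [10584, 3528, 1344, 1176]
r6 m[X13→φ0] = [4032, 10752, 5880, 2240]
r6 m[X13→φ1] = [56, 189, 1512, 56]
r6 m[X13→φ3] = [225792, 225792, 987840, 125440]
r6 m[X6→φ1] = [245, 280, 448, 224]
r6 m[X6→φ2] = [10584, 10584, 6048, 10584]
r6 m[X8→φ2] = [27, 6, 56, 35]
r6 m[X8→φ5] = [11907, 7938, 10752, 7560]
r6 m[X8→φ7] = [3969, 1323, 9408, 10584]
r7 m[φ0→X4] = [52920, 41160, 75264, 43008]
r7 m[φ0→X13] = [56, 63, 504, 56]
r7 m[φ1→X13] = [4032, 3584, 1960, 2240]
r7 m[φ1→X6] = [10584, 10584, 6048, 10584]
r7 m[φ2→X6] = [245, 280, 448, 224]
r7 m[φ2→X8] = [74088, 74088, 48384, 84672]
r7 m[φ3→X13] = [1, 3, 3, 1]
r7 m[φ4→X4] = [7, 3, 1, 1]
r7 m[φ5→X8] = [3, 1, 7, 7]
r7 m[φ6→X4] = [8, 2, 9, 3]
r7 m[φ7→X8] = [9, 6, 8, 5]
r7 m[X4→φ0] = [56, 6, 9, 3]
r7 m[X4→φ4] = [12096, 2352, 12096, 3528]
r7 m[X4→φ6] = [10584, 3528, 1344, 1176]
r7 m[X13→φ0] = [4032, 10752, 5880, 2240]
r7 m[X13→φ1] = [56, 189, 1512, 56]
r7 m[X13→φ3] = [225792, 225792, 987840, 125440]
r7 m[X6→φ1] = [245, 280, 448, 224]
r7 m[X6→φ2] = [10584, 10584, 6048, 10584]
r7 m[X8→φ2] = [27, 6, 56, 35]
r7 m[X8→φ5] = [11907, 7938, 10752, 7560]
r7 m[X8→φ7] = [3969, 1323, 9408, 10584]
r8 m[φ0→X4] = [52920, 41160, 75264, 43008]
r8 m[φ0→X13] = [56, 63, 504, 56]
r8 m[φ1→X13] = [4032, 3584, 1960, 2240]
r8 m[φ1→X6] = [10584, 10584, 6048, 10584]
r8 m[φ2→X6] = [245, 280, 448, 224]
r8 m[φ2→X8] = [74088, 74088, 48384, 84672]
r8 m[φ3→X13] = [1, 3, 3, 1]
r8 m[φ4→X4] = [7, 3, 1, 1]
r8 m[φ5→X8] = [3, 1, 7, 7]
r8 m[φ6→X4] = [8, 2, 9, 3]
r8 m[φ7→X8] = [9, 6, 8, 5]
r8 m[X4→φ0] = [56, 6, 9, 3]
r8 m[X4→φ4] = [423360, 82320, 677376, 129024]
r8 m[X4→φ6] = [370440, 123480, 75264, 43008]
r8 m[X13→φ0] = [4032, 10752, 5880, 2240]
r8 m[X13→φ1] = [56, 189, 1512, 56]
r8 m[X13→φ3] = [225792, 225792, 987840, 125440]
r8 m[X6→φ1] = [245, 280, 448, 224]
r8 m[X6→φ2] = [10584, 10584, 6048, 10584]
r8 m[X8→φ2] = [27, 6, 56, 35]
r8 m[X8→φ5] = [666792, 444528, 387072, 423360]
r8 m[X8→φ7] = [222264, 74088, 338688, 592704]
r9 m[φ0→X4] = [52920, 41160, 75264, 43008]
r9 m[φ0→X13] = [56, 63, 504, 56]
r9 m[φ1→X13] = [4032, 3584, 1960, 2240]
r9 m[φ1→X6] = [10584, 10584, 6048, 10584]
r9 m[φ2→X6] = [245, 280, 448, 224]
r9 m[φ2→X8] = [74088, 74088, 48384, 84672]
r9 m[φ3→X13] = [1, 3, 3, 1]
r9 m[φ4→X4] = [7, 3, 1, 1]
r9 m[φ5→X8] = [3, 1, 7, 7]
r9 m[φ6→X4] = [8, 2, 9, 3]
r9 m[φ7→X8] = [9, 6, 8, 5]
r9 m[X4→φ0] = [56, 6, 9, 3]
r9 m[X4→φ4] = [423360, 82320, 677376, 129024]
r9 m[X4→φ6] = [370440, 123480, 75264, 43008]
r9 m[X13→φ0] = [4032, 10752, 5880, 2240]
r9 m[X13→φ1] = [56, 189, 1512, 56]
r9 m[X13→φ3] = [225792, 225792, 987840, 125440]
r9 m[X6→φ1] = [245, 280, 448, 224]
r9 m[X6→φ2] = [10584, 10584, 6048, 10584]
r9 m[X8→φ2] = [27, 6, 56, 35]
r9 m[X8→φ5] = [666792, 444528, 387072, 423360]
r9 m[X8→φ7] = [222264, 74088, 338688, 592704]
fixed point reached at round 9
traceback from X4: (X4=0, X13=2, X6=1, X8=3), score=2963520

assignment: (X4=0, X13=2, X6=1, X8=3); score = 2963520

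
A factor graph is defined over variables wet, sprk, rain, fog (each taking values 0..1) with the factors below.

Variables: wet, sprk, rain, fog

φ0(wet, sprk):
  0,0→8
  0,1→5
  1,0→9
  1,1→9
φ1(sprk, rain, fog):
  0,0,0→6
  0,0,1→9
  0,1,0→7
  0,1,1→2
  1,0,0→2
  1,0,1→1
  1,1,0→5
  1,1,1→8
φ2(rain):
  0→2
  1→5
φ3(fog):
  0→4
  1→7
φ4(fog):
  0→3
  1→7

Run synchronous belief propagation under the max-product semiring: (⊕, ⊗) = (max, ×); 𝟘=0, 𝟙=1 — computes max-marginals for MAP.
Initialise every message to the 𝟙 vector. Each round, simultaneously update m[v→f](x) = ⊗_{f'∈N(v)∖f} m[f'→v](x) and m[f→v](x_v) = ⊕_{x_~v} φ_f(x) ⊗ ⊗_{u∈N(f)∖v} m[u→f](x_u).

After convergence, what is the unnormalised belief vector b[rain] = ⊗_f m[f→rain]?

b[rain] = [7938, 17640]

init: all messages = 𝟙 over 2 values
r1 m[φ0→wet] = [8, 9]
r1 m[φ0→sprk] = [9, 9]
r1 m[φ1→sprk] = [9, 8]
r1 m[φ1→rain] = [9, 8]
r1 m[φ1→fog] = [7, 9]
r1 m[φ2→rain] = [2, 5]
r1 m[φ3→fog] = [4, 7]
r1 m[φ4→fog] = [3, 7]
r1 m[wet→φ0] = [1, 1]
r1 m[sprk→φ0] = [1, 1]
r1 m[sprk→φ1] = [1, 1]
r1 m[rain→φ1] = [1, 1]
r1 m[rain→φ2] = [1, 1]
r1 m[fog→φ1] = [1, 1]
r1 m[fog→φ3] = [1, 1]
r1 m[fog→φ4] = [1, 1]
r2 m[φ0→wet] = [8, 9]
r2 m[φ0→sprk] = [9, 9]
r2 m[φ1→sprk] = [9, 8]
r2 m[φ1→rain] = [9, 8]
r2 m[φ1→fog] = [7, 9]
r2 m[φ2→rain] = [2, 5]
r2 m[φ3→fog] = [4, 7]
r2 m[φ4→fog] = [3, 7]
r2 m[wet→φ0] = [1, 1]
r2 m[sprk→φ0] = [9, 8]
r2 m[sprk→φ1] = [9, 9]
r2 m[rain→φ1] = [2, 5]
r2 m[rain→φ2] = [9, 8]
r2 m[fog→φ1] = [12, 49]
r2 m[fog→φ3] = [21, 63]
r2 m[fog→φ4] = [28, 63]
r3 m[φ0→wet] = [72, 81]
r3 m[φ0→sprk] = [9, 9]
r3 m[φ1→sprk] = [882, 1960]
r3 m[φ1→rain] = [3969, 3528]
r3 m[φ1→fog] = [315, 360]
r3 m[φ2→rain] = [2, 5]
r3 m[φ3→fog] = [4, 7]
r3 m[φ4→fog] = [3, 7]
r3 m[wet→φ0] = [1, 1]
r3 m[sprk→φ0] = [9, 8]
r3 m[sprk→φ1] = [9, 9]
r3 m[rain→φ1] = [2, 5]
r3 m[rain→φ2] = [9, 8]
r3 m[fog→φ1] = [12, 49]
r3 m[fog→φ3] = [21, 63]
r3 m[fog→φ4] = [28, 63]
r4 m[φ0→wet] = [72, 81]
r4 m[φ0→sprk] = [9, 9]
r4 m[φ1→sprk] = [882, 1960]
r4 m[φ1→rain] = [3969, 3528]
r4 m[φ1→fog] = [315, 360]
r4 m[φ2→rain] = [2, 5]
r4 m[φ3→fog] = [4, 7]
r4 m[φ4→fog] = [3, 7]
r4 m[wet→φ0] = [1, 1]
r4 m[sprk→φ0] = [882, 1960]
r4 m[sprk→φ1] = [9, 9]
r4 m[rain→φ1] = [2, 5]
r4 m[rain→φ2] = [3969, 3528]
r4 m[fog→φ1] = [12, 49]
r4 m[fog→φ3] = [945, 2520]
r4 m[fog→φ4] = [1260, 2520]
r5 m[φ0→wet] = [9800, 17640]
r5 m[φ0→sprk] = [9, 9]
r5 m[φ1→sprk] = [882, 1960]
r5 m[φ1→rain] = [3969, 3528]
r5 m[φ1→fog] = [315, 360]
r5 m[φ2→rain] = [2, 5]
r5 m[φ3→fog] = [4, 7]
r5 m[φ4→fog] = [3, 7]
r5 m[wet→φ0] = [1, 1]
r5 m[sprk→φ0] = [882, 1960]
r5 m[sprk→φ1] = [9, 9]
r5 m[rain→φ1] = [2, 5]
r5 m[rain→φ2] = [3969, 3528]
r5 m[fog→φ1] = [12, 49]
r5 m[fog→φ3] = [945, 2520]
r5 m[fog→φ4] = [1260, 2520]
r6 m[φ0→wet] = [9800, 17640]
r6 m[φ0→sprk] = [9, 9]
r6 m[φ1→sprk] = [882, 1960]
r6 m[φ1→rain] = [3969, 3528]
r6 m[φ1→fog] = [315, 360]
r6 m[φ2→rain] = [2, 5]
r6 m[φ3→fog] = [4, 7]
r6 m[φ4→fog] = [3, 7]
r6 m[wet→φ0] = [1, 1]
r6 m[sprk→φ0] = [882, 1960]
r6 m[sprk→φ1] = [9, 9]
r6 m[rain→φ1] = [2, 5]
r6 m[rain→φ2] = [3969, 3528]
r6 m[fog→φ1] = [12, 49]
r6 m[fog→φ3] = [945, 2520]
r6 m[fog→φ4] = [1260, 2520]
fixed point reached at round 6
b[rain] = ⊗ incoming = [7938, 17640]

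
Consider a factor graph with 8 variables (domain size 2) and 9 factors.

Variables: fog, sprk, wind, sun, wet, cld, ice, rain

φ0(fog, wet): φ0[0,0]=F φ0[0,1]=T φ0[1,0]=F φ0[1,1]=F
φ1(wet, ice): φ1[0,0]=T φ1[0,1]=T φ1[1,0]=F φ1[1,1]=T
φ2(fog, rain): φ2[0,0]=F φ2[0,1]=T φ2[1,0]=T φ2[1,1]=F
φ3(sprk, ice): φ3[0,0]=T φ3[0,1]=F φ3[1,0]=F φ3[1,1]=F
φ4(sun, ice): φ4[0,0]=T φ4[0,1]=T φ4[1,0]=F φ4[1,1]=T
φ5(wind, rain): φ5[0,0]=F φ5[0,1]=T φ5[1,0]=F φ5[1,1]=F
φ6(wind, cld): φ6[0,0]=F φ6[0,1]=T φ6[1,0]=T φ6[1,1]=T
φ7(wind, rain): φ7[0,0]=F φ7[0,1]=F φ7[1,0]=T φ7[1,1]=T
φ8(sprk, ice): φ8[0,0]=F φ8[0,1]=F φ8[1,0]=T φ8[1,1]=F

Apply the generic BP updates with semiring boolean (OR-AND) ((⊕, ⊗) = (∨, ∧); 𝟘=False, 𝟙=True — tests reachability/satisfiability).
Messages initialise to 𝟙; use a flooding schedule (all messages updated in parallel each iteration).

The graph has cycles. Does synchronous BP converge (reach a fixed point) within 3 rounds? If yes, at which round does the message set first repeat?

NOT CONVERGED within 3 rounds

init: all messages = 𝟙 over 2 values
r1 m[φ0→fog] = [T, F]
r1 m[φ0→wet] = [F, T]
r1 m[φ1→wet] = [T, T]
r1 m[φ1→ice] = [T, T]
r1 m[φ2→fog] = [T, T]
r1 m[φ2→rain] = [T, T]
r1 m[φ3→sprk] = [T, F]
r1 m[φ3→ice] = [T, F]
r1 m[φ4→sun] = [T, T]
r1 m[φ4→ice] = [T, T]
r1 m[φ5→wind] = [T, F]
r1 m[φ5→rain] = [F, T]
r1 m[φ6→wind] = [T, T]
r1 m[φ6→cld] = [T, T]
r1 m[φ7→wind] = [F, T]
r1 m[φ7→rain] = [T, T]
r1 m[φ8→sprk] = [F, T]
r1 m[φ8→ice] = [T, F]
r1 m[fog→φ0] = [T, T]
r1 m[fog→φ2] = [T, T]
r1 m[sprk→φ3] = [T, T]
r1 m[sprk→φ8] = [T, T]
r1 m[wind→φ5] = [T, T]
r1 m[wind→φ6] = [T, T]
r1 m[wind→φ7] = [T, T]
r1 m[sun→φ4] = [T, T]
r1 m[wet→φ0] = [T, T]
r1 m[wet→φ1] = [T, T]
r1 m[cld→φ6] = [T, T]
r1 m[ice→φ1] = [T, T]
r1 m[ice→φ3] = [T, T]
r1 m[ice→φ4] = [T, T]
r1 m[ice→φ8] = [T, T]
r1 m[rain→φ2] = [T, T]
r1 m[rain→φ5] = [T, T]
r1 m[rain→φ7] = [T, T]
r2 m[φ0→fog] = [T, F]
r2 m[φ0→wet] = [F, T]
r2 m[φ1→wet] = [T, T]
r2 m[φ1→ice] = [T, T]
r2 m[φ2→fog] = [T, T]
r2 m[φ2→rain] = [T, T]
r2 m[φ3→sprk] = [T, F]
r2 m[φ3→ice] = [T, F]
r2 m[φ4→sun] = [T, T]
r2 m[φ4→ice] = [T, T]
r2 m[φ5→wind] = [T, F]
r2 m[φ5→rain] = [F, T]
r2 m[φ6→wind] = [T, T]
r2 m[φ6→cld] = [T, T]
r2 m[φ7→wind] = [F, T]
r2 m[φ7→rain] = [T, T]
r2 m[φ8→sprk] = [F, T]
r2 m[φ8→ice] = [T, F]
r2 m[fog→φ0] = [T, T]
r2 m[fog→φ2] = [T, F]
r2 m[sprk→φ3] = [F, T]
r2 m[sprk→φ8] = [T, F]
r2 m[wind→φ5] = [F, T]
r2 m[wind→φ6] = [F, F]
r2 m[wind→φ7] = [T, F]
r2 m[sun→φ4] = [T, T]
r2 m[wet→φ0] = [T, T]
r2 m[wet→φ1] = [F, T]
r2 m[cld→φ6] = [T, T]
r2 m[ice→φ1] = [T, F]
r2 m[ice→φ3] = [T, F]
r2 m[ice→φ4] = [T, F]
r2 m[ice→φ8] = [T, F]
r2 m[rain→φ2] = [F, T]
r2 m[rain→φ5] = [T, T]
r2 m[rain→φ7] = [F, T]
r3 m[φ0→fog] = [T, F]
r3 m[φ0→wet] = [F, T]
r3 m[φ1→wet] = [T, F]
r3 m[φ1→ice] = [F, T]
r3 m[φ2→fog] = [T, F]
r3 m[φ2→rain] = [F, T]
r3 m[φ3→sprk] = [T, F]
r3 m[φ3→ice] = [F, F]
r3 m[φ4→sun] = [T, F]
r3 m[φ4→ice] = [T, T]
r3 m[φ5→wind] = [T, F]
r3 m[φ5→rain] = [F, F]
r3 m[φ6→wind] = [T, T]
r3 m[φ6→cld] = [F, F]
r3 m[φ7→wind] = [F, T]
r3 m[φ7→rain] = [F, F]
r3 m[φ8→sprk] = [F, T]
r3 m[φ8→ice] = [F, F]
r3 m[fog→φ0] = [T, T]
r3 m[fog→φ2] = [T, F]
r3 m[sprk→φ3] = [F, T]
r3 m[sprk→φ8] = [T, F]
r3 m[wind→φ5] = [F, T]
r3 m[wind→φ6] = [F, F]
r3 m[wind→φ7] = [T, F]
r3 m[sun→φ4] = [T, T]
r3 m[wet→φ0] = [T, T]
r3 m[wet→φ1] = [F, T]
r3 m[cld→φ6] = [T, T]
r3 m[ice→φ1] = [T, F]
r3 m[ice→φ3] = [T, F]
r3 m[ice→φ4] = [T, F]
r3 m[ice→φ8] = [T, F]
r3 m[rain→φ2] = [F, T]
r3 m[rain→φ5] = [T, T]
r3 m[rain→φ7] = [F, T]
no fixed point within 3 rounds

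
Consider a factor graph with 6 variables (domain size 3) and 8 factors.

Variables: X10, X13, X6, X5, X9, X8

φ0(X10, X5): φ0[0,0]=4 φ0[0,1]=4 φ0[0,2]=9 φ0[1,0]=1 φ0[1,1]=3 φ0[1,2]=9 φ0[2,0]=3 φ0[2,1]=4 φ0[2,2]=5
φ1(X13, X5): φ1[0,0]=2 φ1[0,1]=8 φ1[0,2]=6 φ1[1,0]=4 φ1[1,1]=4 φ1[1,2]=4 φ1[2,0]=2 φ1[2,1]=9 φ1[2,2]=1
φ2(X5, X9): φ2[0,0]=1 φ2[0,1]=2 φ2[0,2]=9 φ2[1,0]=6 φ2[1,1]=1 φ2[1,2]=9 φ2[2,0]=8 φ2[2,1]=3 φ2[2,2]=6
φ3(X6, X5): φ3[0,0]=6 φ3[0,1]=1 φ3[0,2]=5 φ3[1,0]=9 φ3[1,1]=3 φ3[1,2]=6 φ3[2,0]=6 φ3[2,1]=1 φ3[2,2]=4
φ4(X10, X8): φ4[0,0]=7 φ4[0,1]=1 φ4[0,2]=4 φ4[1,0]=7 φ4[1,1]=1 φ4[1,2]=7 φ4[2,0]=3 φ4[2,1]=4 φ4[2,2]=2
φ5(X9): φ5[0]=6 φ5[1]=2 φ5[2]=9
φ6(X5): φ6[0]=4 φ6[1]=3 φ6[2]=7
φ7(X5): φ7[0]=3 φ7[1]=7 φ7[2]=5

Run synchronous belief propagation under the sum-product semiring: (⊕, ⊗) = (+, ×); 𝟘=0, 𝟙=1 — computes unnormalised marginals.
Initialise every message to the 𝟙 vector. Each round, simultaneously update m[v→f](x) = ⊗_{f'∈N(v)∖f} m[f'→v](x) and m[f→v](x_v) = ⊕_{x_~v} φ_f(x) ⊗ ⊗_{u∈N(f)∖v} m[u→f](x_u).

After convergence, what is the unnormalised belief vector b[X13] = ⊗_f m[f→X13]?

init: all messages = 𝟙 over 3 values
r1 m[φ0→X10] = [17, 13, 12]
r1 m[φ0→X5] = [8, 11, 23]
r1 m[φ1→X13] = [16, 12, 12]
r1 m[φ1→X5] = [8, 21, 11]
r1 m[φ2→X5] = [12, 16, 17]
r1 m[φ2→X9] = [15, 6, 24]
r1 m[φ3→X6] = [12, 18, 11]
r1 m[φ3→X5] = [21, 5, 15]
r1 m[φ4→X10] = [12, 15, 9]
r1 m[φ4→X8] = [17, 6, 13]
r1 m[φ5→X9] = [6, 2, 9]
r1 m[φ6→X5] = [4, 3, 7]
r1 m[φ7→X5] = [3, 7, 5]
r1 m[X10→φ0] = [1, 1, 1]
r1 m[X10→φ4] = [1, 1, 1]
r1 m[X13→φ1] = [1, 1, 1]
r1 m[X6→φ3] = [1, 1, 1]
r1 m[X5→φ0] = [1, 1, 1]
r1 m[X5→φ1] = [1, 1, 1]
r1 m[X5→φ2] = [1, 1, 1]
r1 m[X5→φ3] = [1, 1, 1]
r1 m[X5→φ6] = [1, 1, 1]
r1 m[X5→φ7] = [1, 1, 1]
r1 m[X9→φ2] = [1, 1, 1]
r1 m[X9→φ5] = [1, 1, 1]
r1 m[X8→φ4] = [1, 1, 1]
r2 m[φ0→X10] = [17, 13, 12]
r2 m[φ0→X5] = [8, 11, 23]
r2 m[φ1→X13] = [16, 12, 12]
r2 m[φ1→X5] = [8, 21, 11]
r2 m[φ2→X5] = [12, 16, 17]
r2 m[φ2→X9] = [15, 6, 24]
r2 m[φ3→X6] = [12, 18, 11]
r2 m[φ3→X5] = [21, 5, 15]
r2 m[φ4→X10] = [12, 15, 9]
r2 m[φ4→X8] = [17, 6, 13]
r2 m[φ5→X9] = [6, 2, 9]
r2 m[φ6→X5] = [4, 3, 7]
r2 m[φ7→X5] = [3, 7, 5]
r2 m[X10→φ0] = [12, 15, 9]
r2 m[X10→φ4] = [17, 13, 12]
r2 m[X13→φ1] = [1, 1, 1]
r2 m[X6→φ3] = [1, 1, 1]
r2 m[X5→φ0] = [24192, 35280, 98175]
r2 m[X5→φ1] = [24192, 18480, 205275]
r2 m[X5→φ2] = [16128, 24255, 132825]
r2 m[X5→φ3] = [9216, 77616, 150535]
r2 m[X5→φ6] = [48384, 129360, 322575]
r2 m[X5→φ7] = [64512, 55440, 451605]
r2 m[X9→φ2] = [6, 2, 9]
r2 m[X9→φ5] = [15, 6, 24]
r2 m[X8→φ4] = [1, 1, 1]
r3 m[φ0→X10] = [1121463, 1013607, 704571]
r3 m[φ0→X5] = [90, 129, 288]
r3 m[φ1→X13] = [1427874, 991788, 419979]
r3 m[φ1→X5] = [8, 21, 11]
r3 m[φ2→X5] = [91, 119, 108]
r3 m[φ2→X9] = [1224258, 454986, 1160397]
r3 m[φ3→X6] = [885587, 1219002, 735052]
r3 m[φ3→X5] = [21, 5, 15]
r3 m[φ4→X10] = [12, 15, 9]
r3 m[φ4→X8] = [246, 78, 183]
r3 m[φ5→X9] = [6, 2, 9]
r3 m[φ6→X5] = [4, 3, 7]
r3 m[φ7→X5] = [3, 7, 5]
r3 m[X10→φ0] = [12, 15, 9]
r3 m[X10→φ4] = [17, 13, 12]
r3 m[X13→φ1] = [1, 1, 1]
r3 m[X6→φ3] = [1, 1, 1]
r3 m[X5→φ0] = [24192, 35280, 98175]
r3 m[X5→φ1] = [24192, 18480, 205275]
r3 m[X5→φ2] = [16128, 24255, 132825]
r3 m[X5→φ3] = [9216, 77616, 150535]
r3 m[X5→φ6] = [48384, 129360, 322575]
r3 m[X5→φ7] = [64512, 55440, 451605]
r3 m[X9→φ2] = [6, 2, 9]
r3 m[X9→φ5] = [15, 6, 24]
r3 m[X8→φ4] = [1, 1, 1]
r4 m[φ0→X10] = [1121463, 1013607, 704571]
r4 m[φ0→X5] = [90, 129, 288]
r4 m[φ1→X13] = [1427874, 991788, 419979]
r4 m[φ1→X5] = [8, 21, 11]
r4 m[φ2→X5] = [91, 119, 108]
r4 m[φ2→X9] = [1224258, 454986, 1160397]
r4 m[φ3→X6] = [885587, 1219002, 735052]
r4 m[φ3→X5] = [21, 5, 15]
r4 m[φ4→X10] = [12, 15, 9]
r4 m[φ4→X8] = [246, 78, 183]
r4 m[φ5→X9] = [6, 2, 9]
r4 m[φ6→X5] = [4, 3, 7]
r4 m[φ7→X5] = [3, 7, 5]
r4 m[X10→φ0] = [12, 15, 9]
r4 m[X10→φ4] = [1121463, 1013607, 704571]
r4 m[X13→φ1] = [1, 1, 1]
r4 m[X6→φ3] = [1, 1, 1]
r4 m[X5→φ0] = [183456, 262395, 623700]
r4 m[X5→φ1] = [2063880, 1611855, 16329600]
r4 m[X5→φ2] = [181440, 284445, 1663200]
r4 m[X5→φ3] = [786240, 6769791, 11975040]
r4 m[X5→φ6] = [4127760, 11282985, 25660800]
r4 m[X5→φ7] = [5503680, 4835565, 35925120]
r4 m[X9→φ2] = [6, 2, 9]
r4 m[X9→φ5] = [1224258, 454986, 1160397]
r4 m[X8→φ4] = [1, 1, 1]
r5 m[φ0→X10] = [7396704, 6583941, 4718448]
r5 m[φ0→X5] = [90, 129, 288]
r5 m[φ1→X13] = [115000200, 80021340, 34964055]
r5 m[φ1→X5] = [8, 21, 11]
r5 m[φ2→X5] = [91, 119, 108]
r5 m[φ2→X9] = [15193710, 5636925, 14172165]
r5 m[φ3→X6] = [71362431, 99235773, 59387391]
r5 m[φ3→X5] = [21, 5, 15]
r5 m[φ4→X10] = [12, 15, 9]
r5 m[φ4→X8] = [17059203, 4953354, 12990243]
r5 m[φ5→X9] = [6, 2, 9]
r5 m[φ6→X5] = [4, 3, 7]
r5 m[φ7→X5] = [3, 7, 5]
r5 m[X10→φ0] = [12, 15, 9]
r5 m[X10→φ4] = [1121463, 1013607, 704571]
r5 m[X13→φ1] = [1, 1, 1]
r5 m[X6→φ3] = [1, 1, 1]
r5 m[X5→φ0] = [183456, 262395, 623700]
r5 m[X5→φ1] = [2063880, 1611855, 16329600]
r5 m[X5→φ2] = [181440, 284445, 1663200]
r5 m[X5→φ3] = [786240, 6769791, 11975040]
r5 m[X5→φ6] = [4127760, 11282985, 25660800]
r5 m[X5→φ7] = [5503680, 4835565, 35925120]
r5 m[X9→φ2] = [6, 2, 9]
r5 m[X9→φ5] = [1224258, 454986, 1160397]
r5 m[X8→φ4] = [1, 1, 1]
r6 m[φ0→X10] = [7396704, 6583941, 4718448]
r6 m[φ0→X5] = [90, 129, 288]
r6 m[φ1→X13] = [115000200, 80021340, 34964055]
r6 m[φ1→X5] = [8, 21, 11]
r6 m[φ2→X5] = [91, 119, 108]
r6 m[φ2→X9] = [15193710, 5636925, 14172165]
r6 m[φ3→X6] = [71362431, 99235773, 59387391]
r6 m[φ3→X5] = [21, 5, 15]
r6 m[φ4→X10] = [12, 15, 9]
r6 m[φ4→X8] = [17059203, 4953354, 12990243]
r6 m[φ5→X9] = [6, 2, 9]
r6 m[φ6→X5] = [4, 3, 7]
r6 m[φ7→X5] = [3, 7, 5]
r6 m[X10→φ0] = [12, 15, 9]
r6 m[X10→φ4] = [7396704, 6583941, 4718448]
r6 m[X13→φ1] = [1, 1, 1]
r6 m[X6→φ3] = [1, 1, 1]
r6 m[X5→φ0] = [183456, 262395, 623700]
r6 m[X5→φ1] = [2063880, 1611855, 16329600]
r6 m[X5→φ2] = [181440, 284445, 1663200]
r6 m[X5→φ3] = [786240, 6769791, 11975040]
r6 m[X5→φ6] = [4127760, 11282985, 25660800]
r6 m[X5→φ7] = [5503680, 4835565, 35925120]
r6 m[X9→φ2] = [6, 2, 9]
r6 m[X9→φ5] = [15193710, 5636925, 14172165]
r6 m[X8→φ4] = [1, 1, 1]
r7 m[φ0→X10] = [7396704, 6583941, 4718448]
r7 m[φ0→X5] = [90, 129, 288]
r7 m[φ1→X13] = [115000200, 80021340, 34964055]
r7 m[φ1→X5] = [8, 21, 11]
r7 m[φ2→X5] = [91, 119, 108]
r7 m[φ2→X9] = [15193710, 5636925, 14172165]
r7 m[φ3→X6] = [71362431, 99235773, 59387391]
r7 m[φ3→X5] = [21, 5, 15]
r7 m[φ4→X10] = [12, 15, 9]
r7 m[φ4→X8] = [112019859, 32854437, 85111299]
r7 m[φ5→X9] = [6, 2, 9]
r7 m[φ6→X5] = [4, 3, 7]
r7 m[φ7→X5] = [3, 7, 5]
r7 m[X10→φ0] = [12, 15, 9]
r7 m[X10→φ4] = [7396704, 6583941, 4718448]
r7 m[X13→φ1] = [1, 1, 1]
r7 m[X6→φ3] = [1, 1, 1]
r7 m[X5→φ0] = [183456, 262395, 623700]
r7 m[X5→φ1] = [2063880, 1611855, 16329600]
r7 m[X5→φ2] = [181440, 284445, 1663200]
r7 m[X5→φ3] = [786240, 6769791, 11975040]
r7 m[X5→φ6] = [4127760, 11282985, 25660800]
r7 m[X5→φ7] = [5503680, 4835565, 35925120]
r7 m[X9→φ2] = [6, 2, 9]
r7 m[X9→φ5] = [15193710, 5636925, 14172165]
r7 m[X8→φ4] = [1, 1, 1]
r8 m[φ0→X10] = [7396704, 6583941, 4718448]
r8 m[φ0→X5] = [90, 129, 288]
r8 m[φ1→X13] = [115000200, 80021340, 34964055]
r8 m[φ1→X5] = [8, 21, 11]
r8 m[φ2→X5] = [91, 119, 108]
r8 m[φ2→X9] = [15193710, 5636925, 14172165]
r8 m[φ3→X6] = [71362431, 99235773, 59387391]
r8 m[φ3→X5] = [21, 5, 15]
r8 m[φ4→X10] = [12, 15, 9]
r8 m[φ4→X8] = [112019859, 32854437, 85111299]
r8 m[φ5→X9] = [6, 2, 9]
r8 m[φ6→X5] = [4, 3, 7]
r8 m[φ7→X5] = [3, 7, 5]
r8 m[X10→φ0] = [12, 15, 9]
r8 m[X10→φ4] = [7396704, 6583941, 4718448]
r8 m[X13→φ1] = [1, 1, 1]
r8 m[X6→φ3] = [1, 1, 1]
r8 m[X5→φ0] = [183456, 262395, 623700]
r8 m[X5→φ1] = [2063880, 1611855, 16329600]
r8 m[X5→φ2] = [181440, 284445, 1663200]
r8 m[X5→φ3] = [786240, 6769791, 11975040]
r8 m[X5→φ6] = [4127760, 11282985, 25660800]
r8 m[X5→φ7] = [5503680, 4835565, 35925120]
r8 m[X9→φ2] = [6, 2, 9]
r8 m[X9→φ5] = [15193710, 5636925, 14172165]
r8 m[X8→φ4] = [1, 1, 1]
fixed point reached at round 8
b[X13] = ⊗ incoming = [115000200, 80021340, 34964055]

b[X13] = [115000200, 80021340, 34964055]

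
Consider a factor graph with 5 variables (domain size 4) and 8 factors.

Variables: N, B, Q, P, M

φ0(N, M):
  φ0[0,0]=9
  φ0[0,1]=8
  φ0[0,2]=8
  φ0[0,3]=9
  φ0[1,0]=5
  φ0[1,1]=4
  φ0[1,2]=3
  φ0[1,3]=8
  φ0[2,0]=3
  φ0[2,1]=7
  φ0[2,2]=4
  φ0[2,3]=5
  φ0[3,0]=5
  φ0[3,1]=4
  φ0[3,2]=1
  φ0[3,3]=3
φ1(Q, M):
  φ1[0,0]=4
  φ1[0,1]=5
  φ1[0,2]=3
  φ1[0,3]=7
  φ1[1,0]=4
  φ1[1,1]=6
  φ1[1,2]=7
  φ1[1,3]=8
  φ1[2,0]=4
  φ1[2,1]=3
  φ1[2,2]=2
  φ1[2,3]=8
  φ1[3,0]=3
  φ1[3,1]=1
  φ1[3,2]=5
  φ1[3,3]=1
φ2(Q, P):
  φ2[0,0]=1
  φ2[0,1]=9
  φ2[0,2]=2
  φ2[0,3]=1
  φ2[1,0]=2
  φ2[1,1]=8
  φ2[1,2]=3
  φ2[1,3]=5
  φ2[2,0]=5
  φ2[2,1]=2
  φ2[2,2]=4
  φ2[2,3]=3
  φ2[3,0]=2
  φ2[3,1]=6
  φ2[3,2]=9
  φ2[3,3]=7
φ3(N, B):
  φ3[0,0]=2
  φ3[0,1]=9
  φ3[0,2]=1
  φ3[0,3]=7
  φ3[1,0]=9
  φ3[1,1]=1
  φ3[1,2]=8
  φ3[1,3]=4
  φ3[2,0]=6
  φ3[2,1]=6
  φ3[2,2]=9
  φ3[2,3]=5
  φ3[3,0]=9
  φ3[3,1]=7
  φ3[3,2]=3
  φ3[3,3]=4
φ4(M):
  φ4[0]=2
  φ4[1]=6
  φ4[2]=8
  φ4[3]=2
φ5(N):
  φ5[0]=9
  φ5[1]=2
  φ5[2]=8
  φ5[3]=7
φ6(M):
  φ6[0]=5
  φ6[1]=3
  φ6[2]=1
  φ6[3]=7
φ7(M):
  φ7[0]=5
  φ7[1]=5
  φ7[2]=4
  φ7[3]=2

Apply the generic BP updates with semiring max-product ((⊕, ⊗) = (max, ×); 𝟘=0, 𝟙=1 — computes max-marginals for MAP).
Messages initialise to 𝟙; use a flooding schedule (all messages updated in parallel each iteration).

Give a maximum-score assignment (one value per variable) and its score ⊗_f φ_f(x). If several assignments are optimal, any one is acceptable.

init: all messages = 𝟙 over 4 values
r1 m[φ0→N] = [9, 8, 7, 5]
r1 m[φ0→M] = [9, 8, 8, 9]
r1 m[φ1→Q] = [7, 8, 8, 5]
r1 m[φ1→M] = [4, 6, 7, 8]
r1 m[φ2→Q] = [9, 8, 5, 9]
r1 m[φ2→P] = [5, 9, 9, 7]
r1 m[φ3→N] = [9, 9, 9, 9]
r1 m[φ3→B] = [9, 9, 9, 7]
r1 m[φ4→M] = [2, 6, 8, 2]
r1 m[φ5→N] = [9, 2, 8, 7]
r1 m[φ6→M] = [5, 3, 1, 7]
r1 m[φ7→M] = [5, 5, 4, 2]
r1 m[N→φ0] = [1, 1, 1, 1]
r1 m[N→φ3] = [1, 1, 1, 1]
r1 m[N→φ5] = [1, 1, 1, 1]
r1 m[B→φ3] = [1, 1, 1, 1]
r1 m[Q→φ1] = [1, 1, 1, 1]
r1 m[Q→φ2] = [1, 1, 1, 1]
r1 m[P→φ2] = [1, 1, 1, 1]
r1 m[M→φ0] = [1, 1, 1, 1]
r1 m[M→φ1] = [1, 1, 1, 1]
r1 m[M→φ4] = [1, 1, 1, 1]
r1 m[M→φ6] = [1, 1, 1, 1]
r1 m[M→φ7] = [1, 1, 1, 1]
r2 m[φ0→N] = [9, 8, 7, 5]
r2 m[φ0→M] = [9, 8, 8, 9]
r2 m[φ1→Q] = [7, 8, 8, 5]
r2 m[φ1→M] = [4, 6, 7, 8]
r2 m[φ2→Q] = [9, 8, 5, 9]
r2 m[φ2→P] = [5, 9, 9, 7]
r2 m[φ3→N] = [9, 9, 9, 9]
r2 m[φ3→B] = [9, 9, 9, 7]
r2 m[φ4→M] = [2, 6, 8, 2]
r2 m[φ5→N] = [9, 2, 8, 7]
r2 m[φ6→M] = [5, 3, 1, 7]
r2 m[φ7→M] = [5, 5, 4, 2]
r2 m[N→φ0] = [81, 18, 72, 63]
r2 m[N→φ3] = [81, 16, 56, 35]
r2 m[N→φ5] = [81, 72, 63, 45]
r2 m[B→φ3] = [1, 1, 1, 1]
r2 m[Q→φ1] = [9, 8, 5, 9]
r2 m[Q→φ2] = [7, 8, 8, 5]
r2 m[P→φ2] = [1, 1, 1, 1]
r2 m[M→φ0] = [200, 540, 224, 224]
r2 m[M→φ1] = [450, 720, 256, 252]
r2 m[M→φ4] = [900, 720, 224, 1008]
r2 m[M→φ6] = [360, 1440, 1792, 288]
r2 m[M→φ7] = [360, 864, 448, 1008]
r3 m[φ0→N] = [4320, 2160, 3780, 2160]
r3 m[φ0→M] = [729, 648, 648, 729]
r3 m[φ1→Q] = [3600, 4320, 2160, 1350]
r3 m[φ1→M] = [36, 48, 56, 64]
r3 m[φ2→Q] = [9, 8, 5, 9]
r3 m[φ2→P] = [40, 64, 45, 40]
r3 m[φ3→N] = [9, 9, 9, 9]
r3 m[φ3→B] = [336, 729, 504, 567]
r3 m[φ4→M] = [2, 6, 8, 2]
r3 m[φ5→N] = [9, 2, 8, 7]
r3 m[φ6→M] = [5, 3, 1, 7]
r3 m[φ7→M] = [5, 5, 4, 2]
r3 m[N→φ0] = [81, 18, 72, 63]
r3 m[N→φ3] = [81, 16, 56, 35]
r3 m[N→φ5] = [81, 72, 63, 45]
r3 m[B→φ3] = [1, 1, 1, 1]
r3 m[Q→φ1] = [9, 8, 5, 9]
r3 m[Q→φ2] = [7, 8, 8, 5]
r3 m[P→φ2] = [1, 1, 1, 1]
r3 m[M→φ0] = [200, 540, 224, 224]
r3 m[M→φ1] = [450, 720, 256, 252]
r3 m[M→φ4] = [900, 720, 224, 1008]
r3 m[M→φ6] = [360, 1440, 1792, 288]
r3 m[M→φ7] = [360, 864, 448, 1008]
r4 m[φ0→N] = [4320, 2160, 3780, 2160]
r4 m[φ0→M] = [729, 648, 648, 729]
r4 m[φ1→Q] = [3600, 4320, 2160, 1350]
r4 m[φ1→M] = [36, 48, 56, 64]
r4 m[φ2→Q] = [9, 8, 5, 9]
r4 m[φ2→P] = [40, 64, 45, 40]
r4 m[φ3→N] = [9, 9, 9, 9]
r4 m[φ3→B] = [336, 729, 504, 567]
r4 m[φ4→M] = [2, 6, 8, 2]
r4 m[φ5→N] = [9, 2, 8, 7]
r4 m[φ6→M] = [5, 3, 1, 7]
r4 m[φ7→M] = [5, 5, 4, 2]
r4 m[N→φ0] = [81, 18, 72, 63]
r4 m[N→φ3] = [38880, 4320, 30240, 15120]
r4 m[N→φ5] = [38880, 19440, 34020, 19440]
r4 m[B→φ3] = [1, 1, 1, 1]
r4 m[Q→φ1] = [9, 8, 5, 9]
r4 m[Q→φ2] = [3600, 4320, 2160, 1350]
r4 m[P→φ2] = [1, 1, 1, 1]
r4 m[M→φ0] = [1800, 4320, 1792, 1792]
r4 m[M→φ1] = [36450, 58320, 20736, 20412]
r4 m[M→φ4] = [656100, 466560, 145152, 653184]
r4 m[M→φ6] = [262440, 933120, 1161216, 186624]
r4 m[M→φ7] = [262440, 559872, 290304, 653184]
r5 m[φ0→N] = [34560, 17280, 30240, 17280]
r5 m[φ0→M] = [729, 648, 648, 729]
r5 m[φ1→Q] = [291600, 349920, 174960, 109350]
r5 m[φ1→M] = [36, 48, 56, 64]
r5 m[φ2→Q] = [9, 8, 5, 9]
r5 m[φ2→P] = [10800, 34560, 12960, 21600]
r5 m[φ3→N] = [9, 9, 9, 9]
r5 m[φ3→B] = [181440, 349920, 272160, 272160]
r5 m[φ4→M] = [2, 6, 8, 2]
r5 m[φ5→N] = [9, 2, 8, 7]
r5 m[φ6→M] = [5, 3, 1, 7]
r5 m[φ7→M] = [5, 5, 4, 2]
r5 m[N→φ0] = [81, 18, 72, 63]
r5 m[N→φ3] = [38880, 4320, 30240, 15120]
r5 m[N→φ5] = [38880, 19440, 34020, 19440]
r5 m[B→φ3] = [1, 1, 1, 1]
r5 m[Q→φ1] = [9, 8, 5, 9]
r5 m[Q→φ2] = [3600, 4320, 2160, 1350]
r5 m[P→φ2] = [1, 1, 1, 1]
r5 m[M→φ0] = [1800, 4320, 1792, 1792]
r5 m[M→φ1] = [36450, 58320, 20736, 20412]
r5 m[M→φ4] = [656100, 466560, 145152, 653184]
r5 m[M→φ6] = [262440, 933120, 1161216, 186624]
r5 m[M→φ7] = [262440, 559872, 290304, 653184]
r6 m[φ0→N] = [34560, 17280, 30240, 17280]
r6 m[φ0→M] = [729, 648, 648, 729]
r6 m[φ1→Q] = [291600, 349920, 174960, 109350]
r6 m[φ1→M] = [36, 48, 56, 64]
r6 m[φ2→Q] = [9, 8, 5, 9]
r6 m[φ2→P] = [10800, 34560, 12960, 21600]
r6 m[φ3→N] = [9, 9, 9, 9]
r6 m[φ3→B] = [181440, 349920, 272160, 272160]
r6 m[φ4→M] = [2, 6, 8, 2]
r6 m[φ5→N] = [9, 2, 8, 7]
r6 m[φ6→M] = [5, 3, 1, 7]
r6 m[φ7→M] = [5, 5, 4, 2]
r6 m[N→φ0] = [81, 18, 72, 63]
r6 m[N→φ3] = [311040, 34560, 241920, 120960]
r6 m[N→φ5] = [311040, 155520, 272160, 155520]
r6 m[B→φ3] = [1, 1, 1, 1]
r6 m[Q→φ1] = [9, 8, 5, 9]
r6 m[Q→φ2] = [291600, 349920, 174960, 109350]
r6 m[P→φ2] = [1, 1, 1, 1]
r6 m[M→φ0] = [1800, 4320, 1792, 1792]
r6 m[M→φ1] = [36450, 58320, 20736, 20412]
r6 m[M→φ4] = [656100, 466560, 145152, 653184]
r6 m[M→φ6] = [262440, 933120, 1161216, 186624]
r6 m[M→φ7] = [262440, 559872, 290304, 653184]
r7 m[φ0→N] = [34560, 17280, 30240, 17280]
r7 m[φ0→M] = [729, 648, 648, 729]
r7 m[φ1→Q] = [291600, 349920, 174960, 109350]
r7 m[φ1→M] = [36, 48, 56, 64]
r7 m[φ2→Q] = [9, 8, 5, 9]
r7 m[φ2→P] = [874800, 2799360, 1049760, 1749600]
r7 m[φ3→N] = [9, 9, 9, 9]
r7 m[φ3→B] = [1451520, 2799360, 2177280, 2177280]
r7 m[φ4→M] = [2, 6, 8, 2]
r7 m[φ5→N] = [9, 2, 8, 7]
r7 m[φ6→M] = [5, 3, 1, 7]
r7 m[φ7→M] = [5, 5, 4, 2]
r7 m[N→φ0] = [81, 18, 72, 63]
r7 m[N→φ3] = [311040, 34560, 241920, 120960]
r7 m[N→φ5] = [311040, 155520, 272160, 155520]
r7 m[B→φ3] = [1, 1, 1, 1]
r7 m[Q→φ1] = [9, 8, 5, 9]
r7 m[Q→φ2] = [291600, 349920, 174960, 109350]
r7 m[P→φ2] = [1, 1, 1, 1]
r7 m[M→φ0] = [1800, 4320, 1792, 1792]
r7 m[M→φ1] = [36450, 58320, 20736, 20412]
r7 m[M→φ4] = [656100, 466560, 145152, 653184]
r7 m[M→φ6] = [262440, 933120, 1161216, 186624]
r7 m[M→φ7] = [262440, 559872, 290304, 653184]
r8 m[φ0→N] = [34560, 17280, 30240, 17280]
r8 m[φ0→M] = [729, 648, 648, 729]
r8 m[φ1→Q] = [291600, 349920, 174960, 109350]
r8 m[φ1→M] = [36, 48, 56, 64]
r8 m[φ2→Q] = [9, 8, 5, 9]
r8 m[φ2→P] = [874800, 2799360, 1049760, 1749600]
r8 m[φ3→N] = [9, 9, 9, 9]
r8 m[φ3→B] = [1451520, 2799360, 2177280, 2177280]
r8 m[φ4→M] = [2, 6, 8, 2]
r8 m[φ5→N] = [9, 2, 8, 7]
r8 m[φ6→M] = [5, 3, 1, 7]
r8 m[φ7→M] = [5, 5, 4, 2]
r8 m[N→φ0] = [81, 18, 72, 63]
r8 m[N→φ3] = [311040, 34560, 241920, 120960]
r8 m[N→φ5] = [311040, 155520, 272160, 155520]
r8 m[B→φ3] = [1, 1, 1, 1]
r8 m[Q→φ1] = [9, 8, 5, 9]
r8 m[Q→φ2] = [291600, 349920, 174960, 109350]
r8 m[P→φ2] = [1, 1, 1, 1]
r8 m[M→φ0] = [1800, 4320, 1792, 1792]
r8 m[M→φ1] = [36450, 58320, 20736, 20412]
r8 m[M→φ4] = [656100, 466560, 145152, 653184]
r8 m[M→φ6] = [262440, 933120, 1161216, 186624]
r8 m[M→φ7] = [262440, 559872, 290304, 653184]
fixed point reached at round 8
traceback from N: (N=0, B=1, Q=1, P=1, M=1), score=2799360

assignment: (N=0, B=1, Q=1, P=1, M=1); score = 2799360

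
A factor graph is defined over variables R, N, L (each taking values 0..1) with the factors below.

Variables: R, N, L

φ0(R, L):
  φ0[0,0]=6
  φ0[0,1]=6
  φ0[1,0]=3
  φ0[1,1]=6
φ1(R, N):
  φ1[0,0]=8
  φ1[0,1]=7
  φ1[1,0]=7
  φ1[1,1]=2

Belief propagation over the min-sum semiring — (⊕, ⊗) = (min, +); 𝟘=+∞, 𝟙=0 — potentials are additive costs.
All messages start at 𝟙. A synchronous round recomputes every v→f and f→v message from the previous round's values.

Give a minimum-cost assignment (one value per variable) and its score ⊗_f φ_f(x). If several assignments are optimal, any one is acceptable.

init: all messages = 𝟙 over 2 values
r1 m[φ0→R] = [6, 3]
r1 m[φ0→L] = [3, 6]
r1 m[φ1→R] = [7, 2]
r1 m[φ1→N] = [7, 2]
r1 m[R→φ0] = [0, 0]
r1 m[R→φ1] = [0, 0]
r1 m[N→φ1] = [0, 0]
r1 m[L→φ0] = [0, 0]
r2 m[φ0→R] = [6, 3]
r2 m[φ0→L] = [3, 6]
r2 m[φ1→R] = [7, 2]
r2 m[φ1→N] = [7, 2]
r2 m[R→φ0] = [7, 2]
r2 m[R→φ1] = [6, 3]
r2 m[N→φ1] = [0, 0]
r2 m[L→φ0] = [0, 0]
r3 m[φ0→R] = [6, 3]
r3 m[φ0→L] = [5, 8]
r3 m[φ1→R] = [7, 2]
r3 m[φ1→N] = [10, 5]
r3 m[R→φ0] = [7, 2]
r3 m[R→φ1] = [6, 3]
r3 m[N→φ1] = [0, 0]
r3 m[L→φ0] = [0, 0]
r4 m[φ0→R] = [6, 3]
r4 m[φ0→L] = [5, 8]
r4 m[φ1→R] = [7, 2]
r4 m[φ1→N] = [10, 5]
r4 m[R→φ0] = [7, 2]
r4 m[R→φ1] = [6, 3]
r4 m[N→φ1] = [0, 0]
r4 m[L→φ0] = [0, 0]
fixed point reached at round 4
traceback from R: (R=1, N=1, L=0), score=5

assignment: (R=1, N=1, L=0); score = 5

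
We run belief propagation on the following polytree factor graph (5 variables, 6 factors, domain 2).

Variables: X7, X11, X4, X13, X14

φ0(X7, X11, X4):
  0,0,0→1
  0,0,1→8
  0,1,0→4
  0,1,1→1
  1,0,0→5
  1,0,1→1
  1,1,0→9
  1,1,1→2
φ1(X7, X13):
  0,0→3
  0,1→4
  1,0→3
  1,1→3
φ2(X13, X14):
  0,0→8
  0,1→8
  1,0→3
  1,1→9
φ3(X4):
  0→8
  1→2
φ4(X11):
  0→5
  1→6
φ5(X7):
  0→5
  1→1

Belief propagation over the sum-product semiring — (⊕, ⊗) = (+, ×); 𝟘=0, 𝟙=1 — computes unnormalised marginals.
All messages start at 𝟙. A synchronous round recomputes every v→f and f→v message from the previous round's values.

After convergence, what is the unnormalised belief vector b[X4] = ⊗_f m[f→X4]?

b[X4] = [164448, 47016]

init: all messages = 𝟙 over 2 values
r1 m[φ0→X7] = [14, 17]
r1 m[φ0→X11] = [15, 16]
r1 m[φ0→X4] = [19, 12]
r1 m[φ1→X7] = [7, 6]
r1 m[φ1→X13] = [6, 7]
r1 m[φ2→X13] = [16, 12]
r1 m[φ2→X14] = [11, 17]
r1 m[φ3→X4] = [8, 2]
r1 m[φ4→X11] = [5, 6]
r1 m[φ5→X7] = [5, 1]
r1 m[X7→φ0] = [1, 1]
r1 m[X7→φ1] = [1, 1]
r1 m[X7→φ5] = [1, 1]
r1 m[X11→φ0] = [1, 1]
r1 m[X11→φ4] = [1, 1]
r1 m[X4→φ0] = [1, 1]
r1 m[X4→φ3] = [1, 1]
r1 m[X13→φ1] = [1, 1]
r1 m[X13→φ2] = [1, 1]
r1 m[X14→φ2] = [1, 1]
r2 m[φ0→X7] = [14, 17]
r2 m[φ0→X11] = [15, 16]
r2 m[φ0→X4] = [19, 12]
r2 m[φ1→X7] = [7, 6]
r2 m[φ1→X13] = [6, 7]
r2 m[φ2→X13] = [16, 12]
r2 m[φ2→X14] = [11, 17]
r2 m[φ3→X4] = [8, 2]
r2 m[φ4→X11] = [5, 6]
r2 m[φ5→X7] = [5, 1]
r2 m[X7→φ0] = [35, 6]
r2 m[X7→φ1] = [70, 17]
r2 m[X7→φ5] = [98, 102]
r2 m[X11→φ0] = [5, 6]
r2 m[X11→φ4] = [15, 16]
r2 m[X4→φ0] = [8, 2]
r2 m[X4→φ3] = [19, 12]
r2 m[X13→φ1] = [16, 12]
r2 m[X13→φ2] = [6, 7]
r2 m[X14→φ2] = [1, 1]
r3 m[φ0→X7] = [324, 666]
r3 m[φ0→X11] = [1092, 1646]
r3 m[φ0→X4] = [1489, 1712]
r3 m[φ1→X7] = [96, 84]
r3 m[φ1→X13] = [261, 331]
r3 m[φ2→X13] = [16, 12]
r3 m[φ2→X14] = [69, 111]
r3 m[φ3→X4] = [8, 2]
r3 m[φ4→X11] = [5, 6]
r3 m[φ5→X7] = [5, 1]
r3 m[X7→φ0] = [35, 6]
r3 m[X7→φ1] = [70, 17]
r3 m[X7→φ5] = [98, 102]
r3 m[X11→φ0] = [5, 6]
r3 m[X11→φ4] = [15, 16]
r3 m[X4→φ0] = [8, 2]
r3 m[X4→φ3] = [19, 12]
r3 m[X13→φ1] = [16, 12]
r3 m[X13→φ2] = [6, 7]
r3 m[X14→φ2] = [1, 1]
r4 m[φ0→X7] = [324, 666]
r4 m[φ0→X11] = [1092, 1646]
r4 m[φ0→X4] = [1489, 1712]
r4 m[φ1→X7] = [96, 84]
r4 m[φ1→X13] = [261, 331]
r4 m[φ2→X13] = [16, 12]
r4 m[φ2→X14] = [69, 111]
r4 m[φ3→X4] = [8, 2]
r4 m[φ4→X11] = [5, 6]
r4 m[φ5→X7] = [5, 1]
r4 m[X7→φ0] = [480, 84]
r4 m[X7→φ1] = [1620, 666]
r4 m[X7→φ5] = [31104, 55944]
r4 m[X11→φ0] = [5, 6]
r4 m[X11→φ4] = [1092, 1646]
r4 m[X4→φ0] = [8, 2]
r4 m[X4→φ3] = [1489, 1712]
r4 m[X13→φ1] = [16, 12]
r4 m[X13→φ2] = [261, 331]
r4 m[X14→φ2] = [1, 1]
r5 m[φ0→X7] = [324, 666]
r5 m[φ0→X11] = [15048, 22704]
r5 m[φ0→X4] = [20556, 23508]
r5 m[φ1→X7] = [96, 84]
r5 m[φ1→X13] = [6858, 8478]
r5 m[φ2→X13] = [16, 12]
r5 m[φ2→X14] = [3081, 5067]
r5 m[φ3→X4] = [8, 2]
r5 m[φ4→X11] = [5, 6]
r5 m[φ5→X7] = [5, 1]
r5 m[X7→φ0] = [480, 84]
r5 m[X7→φ1] = [1620, 666]
r5 m[X7→φ5] = [31104, 55944]
r5 m[X11→φ0] = [5, 6]
r5 m[X11→φ4] = [1092, 1646]
r5 m[X4→φ0] = [8, 2]
r5 m[X4→φ3] = [1489, 1712]
r5 m[X13→φ1] = [16, 12]
r5 m[X13→φ2] = [261, 331]
r5 m[X14→φ2] = [1, 1]
r6 m[φ0→X7] = [324, 666]
r6 m[φ0→X11] = [15048, 22704]
r6 m[φ0→X4] = [20556, 23508]
r6 m[φ1→X7] = [96, 84]
r6 m[φ1→X13] = [6858, 8478]
r6 m[φ2→X13] = [16, 12]
r6 m[φ2→X14] = [3081, 5067]
r6 m[φ3→X4] = [8, 2]
r6 m[φ4→X11] = [5, 6]
r6 m[φ5→X7] = [5, 1]
r6 m[X7→φ0] = [480, 84]
r6 m[X7→φ1] = [1620, 666]
r6 m[X7→φ5] = [31104, 55944]
r6 m[X11→φ0] = [5, 6]
r6 m[X11→φ4] = [15048, 22704]
r6 m[X4→φ0] = [8, 2]
r6 m[X4→φ3] = [20556, 23508]
r6 m[X13→φ1] = [16, 12]
r6 m[X13→φ2] = [6858, 8478]
r6 m[X14→φ2] = [1, 1]
r7 m[φ0→X7] = [324, 666]
r7 m[φ0→X11] = [15048, 22704]
r7 m[φ0→X4] = [20556, 23508]
r7 m[φ1→X7] = [96, 84]
r7 m[φ1→X13] = [6858, 8478]
r7 m[φ2→X13] = [16, 12]
r7 m[φ2→X14] = [80298, 131166]
r7 m[φ3→X4] = [8, 2]
r7 m[φ4→X11] = [5, 6]
r7 m[φ5→X7] = [5, 1]
r7 m[X7→φ0] = [480, 84]
r7 m[X7→φ1] = [1620, 666]
r7 m[X7→φ5] = [31104, 55944]
r7 m[X11→φ0] = [5, 6]
r7 m[X11→φ4] = [15048, 22704]
r7 m[X4→φ0] = [8, 2]
r7 m[X4→φ3] = [20556, 23508]
r7 m[X13→φ1] = [16, 12]
r7 m[X13→φ2] = [6858, 8478]
r7 m[X14→φ2] = [1, 1]
r8 m[φ0→X7] = [324, 666]
r8 m[φ0→X11] = [15048, 22704]
r8 m[φ0→X4] = [20556, 23508]
r8 m[φ1→X7] = [96, 84]
r8 m[φ1→X13] = [6858, 8478]
r8 m[φ2→X13] = [16, 12]
r8 m[φ2→X14] = [80298, 131166]
r8 m[φ3→X4] = [8, 2]
r8 m[φ4→X11] = [5, 6]
r8 m[φ5→X7] = [5, 1]
r8 m[X7→φ0] = [480, 84]
r8 m[X7→φ1] = [1620, 666]
r8 m[X7→φ5] = [31104, 55944]
r8 m[X11→φ0] = [5, 6]
r8 m[X11→φ4] = [15048, 22704]
r8 m[X4→φ0] = [8, 2]
r8 m[X4→φ3] = [20556, 23508]
r8 m[X13→φ1] = [16, 12]
r8 m[X13→φ2] = [6858, 8478]
r8 m[X14→φ2] = [1, 1]
fixed point reached at round 8
b[X4] = ⊗ incoming = [164448, 47016]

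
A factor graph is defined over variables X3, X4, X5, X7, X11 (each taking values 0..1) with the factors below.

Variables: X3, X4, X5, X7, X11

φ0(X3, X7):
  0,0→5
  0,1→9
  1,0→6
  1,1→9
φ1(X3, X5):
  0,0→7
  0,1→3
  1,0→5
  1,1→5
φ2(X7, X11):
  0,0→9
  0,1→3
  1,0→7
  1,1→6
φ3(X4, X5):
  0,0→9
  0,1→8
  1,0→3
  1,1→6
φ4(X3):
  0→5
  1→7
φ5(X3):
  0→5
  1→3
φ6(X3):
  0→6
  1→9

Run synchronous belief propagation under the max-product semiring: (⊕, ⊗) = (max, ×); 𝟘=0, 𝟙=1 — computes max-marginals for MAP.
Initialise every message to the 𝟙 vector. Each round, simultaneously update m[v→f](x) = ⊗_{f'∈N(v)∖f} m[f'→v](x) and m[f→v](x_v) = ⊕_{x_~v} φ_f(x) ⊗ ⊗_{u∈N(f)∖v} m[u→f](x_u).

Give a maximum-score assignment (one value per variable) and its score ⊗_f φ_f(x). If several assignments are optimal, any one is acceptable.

assignment: (X3=0, X4=0, X5=0, X7=1, X11=0); score = 595350

init: all messages = 𝟙 over 2 values
r1 m[φ0→X3] = [9, 9]
r1 m[φ0→X7] = [6, 9]
r1 m[φ1→X3] = [7, 5]
r1 m[φ1→X5] = [7, 5]
r1 m[φ2→X7] = [9, 7]
r1 m[φ2→X11] = [9, 6]
r1 m[φ3→X4] = [9, 6]
r1 m[φ3→X5] = [9, 8]
r1 m[φ4→X3] = [5, 7]
r1 m[φ5→X3] = [5, 3]
r1 m[φ6→X3] = [6, 9]
r1 m[X3→φ0] = [1, 1]
r1 m[X3→φ1] = [1, 1]
r1 m[X3→φ4] = [1, 1]
r1 m[X3→φ5] = [1, 1]
r1 m[X3→φ6] = [1, 1]
r1 m[X4→φ3] = [1, 1]
r1 m[X5→φ1] = [1, 1]
r1 m[X5→φ3] = [1, 1]
r1 m[X7→φ0] = [1, 1]
r1 m[X7→φ2] = [1, 1]
r1 m[X11→φ2] = [1, 1]
r2 m[φ0→X3] = [9, 9]
r2 m[φ0→X7] = [6, 9]
r2 m[φ1→X3] = [7, 5]
r2 m[φ1→X5] = [7, 5]
r2 m[φ2→X7] = [9, 7]
r2 m[φ2→X11] = [9, 6]
r2 m[φ3→X4] = [9, 6]
r2 m[φ3→X5] = [9, 8]
r2 m[φ4→X3] = [5, 7]
r2 m[φ5→X3] = [5, 3]
r2 m[φ6→X3] = [6, 9]
r2 m[X3→φ0] = [1050, 945]
r2 m[X3→φ1] = [1350, 1701]
r2 m[X3→φ4] = [1890, 1215]
r2 m[X3→φ5] = [1890, 2835]
r2 m[X3→φ6] = [1575, 945]
r2 m[X4→φ3] = [1, 1]
r2 m[X5→φ1] = [9, 8]
r2 m[X5→φ3] = [7, 5]
r2 m[X7→φ0] = [9, 7]
r2 m[X7→φ2] = [6, 9]
r2 m[X11→φ2] = [1, 1]
r3 m[φ0→X3] = [63, 63]
r3 m[φ0→X7] = [5670, 9450]
r3 m[φ1→X3] = [63, 45]
r3 m[φ1→X5] = [9450, 8505]
r3 m[φ2→X7] = [9, 7]
r3 m[φ2→X11] = [63, 54]
r3 m[φ3→X4] = [63, 30]
r3 m[φ3→X5] = [9, 8]
r3 m[φ4→X3] = [5, 7]
r3 m[φ5→X3] = [5, 3]
r3 m[φ6→X3] = [6, 9]
r3 m[X3→φ0] = [1050, 945]
r3 m[X3→φ1] = [1350, 1701]
r3 m[X3→φ4] = [1890, 1215]
r3 m[X3→φ5] = [1890, 2835]
r3 m[X3→φ6] = [1575, 945]
r3 m[X4→φ3] = [1, 1]
r3 m[X5→φ1] = [9, 8]
r3 m[X5→φ3] = [7, 5]
r3 m[X7→φ0] = [9, 7]
r3 m[X7→φ2] = [6, 9]
r3 m[X11→φ2] = [1, 1]
r4 m[φ0→X3] = [63, 63]
r4 m[φ0→X7] = [5670, 9450]
r4 m[φ1→X3] = [63, 45]
r4 m[φ1→X5] = [9450, 8505]
r4 m[φ2→X7] = [9, 7]
r4 m[φ2→X11] = [63, 54]
r4 m[φ3→X4] = [63, 30]
r4 m[φ3→X5] = [9, 8]
r4 m[φ4→X3] = [5, 7]
r4 m[φ5→X3] = [5, 3]
r4 m[φ6→X3] = [6, 9]
r4 m[X3→φ0] = [9450, 8505]
r4 m[X3→φ1] = [9450, 11907]
r4 m[X3→φ4] = [119070, 76545]
r4 m[X3→φ5] = [119070, 178605]
r4 m[X3→φ6] = [99225, 59535]
r4 m[X4→φ3] = [1, 1]
r4 m[X5→φ1] = [9, 8]
r4 m[X5→φ3] = [9450, 8505]
r4 m[X7→φ0] = [9, 7]
r4 m[X7→φ2] = [5670, 9450]
r4 m[X11→φ2] = [1, 1]
r5 m[φ0→X3] = [63, 63]
r5 m[φ0→X7] = [51030, 85050]
r5 m[φ1→X3] = [63, 45]
r5 m[φ1→X5] = [66150, 59535]
r5 m[φ2→X7] = [9, 7]
r5 m[φ2→X11] = [66150, 56700]
r5 m[φ3→X4] = [85050, 51030]
r5 m[φ3→X5] = [9, 8]
r5 m[φ4→X3] = [5, 7]
r5 m[φ5→X3] = [5, 3]
r5 m[φ6→X3] = [6, 9]
r5 m[X3→φ0] = [9450, 8505]
r5 m[X3→φ1] = [9450, 11907]
r5 m[X3→φ4] = [119070, 76545]
r5 m[X3→φ5] = [119070, 178605]
r5 m[X3→φ6] = [99225, 59535]
r5 m[X4→φ3] = [1, 1]
r5 m[X5→φ1] = [9, 8]
r5 m[X5→φ3] = [9450, 8505]
r5 m[X7→φ0] = [9, 7]
r5 m[X7→φ2] = [5670, 9450]
r5 m[X11→φ2] = [1, 1]
r6 m[φ0→X3] = [63, 63]
r6 m[φ0→X7] = [51030, 85050]
r6 m[φ1→X3] = [63, 45]
r6 m[φ1→X5] = [66150, 59535]
r6 m[φ2→X7] = [9, 7]
r6 m[φ2→X11] = [66150, 56700]
r6 m[φ3→X4] = [85050, 51030]
r6 m[φ3→X5] = [9, 8]
r6 m[φ4→X3] = [5, 7]
r6 m[φ5→X3] = [5, 3]
r6 m[φ6→X3] = [6, 9]
r6 m[X3→φ0] = [9450, 8505]
r6 m[X3→φ1] = [9450, 11907]
r6 m[X3→φ4] = [119070, 76545]
r6 m[X3→φ5] = [119070, 178605]
r6 m[X3→φ6] = [99225, 59535]
r6 m[X4→φ3] = [1, 1]
r6 m[X5→φ1] = [9, 8]
r6 m[X5→φ3] = [66150, 59535]
r6 m[X7→φ0] = [9, 7]
r6 m[X7→φ2] = [51030, 85050]
r6 m[X11→φ2] = [1, 1]
r7 m[φ0→X3] = [63, 63]
r7 m[φ0→X7] = [51030, 85050]
r7 m[φ1→X3] = [63, 45]
r7 m[φ1→X5] = [66150, 59535]
r7 m[φ2→X7] = [9, 7]
r7 m[φ2→X11] = [595350, 510300]
r7 m[φ3→X4] = [595350, 357210]
r7 m[φ3→X5] = [9, 8]
r7 m[φ4→X3] = [5, 7]
r7 m[φ5→X3] = [5, 3]
r7 m[φ6→X3] = [6, 9]
r7 m[X3→φ0] = [9450, 8505]
r7 m[X3→φ1] = [9450, 11907]
r7 m[X3→φ4] = [119070, 76545]
r7 m[X3→φ5] = [119070, 178605]
r7 m[X3→φ6] = [99225, 59535]
r7 m[X4→φ3] = [1, 1]
r7 m[X5→φ1] = [9, 8]
r7 m[X5→φ3] = [66150, 59535]
r7 m[X7→φ0] = [9, 7]
r7 m[X7→φ2] = [51030, 85050]
r7 m[X11→φ2] = [1, 1]
r8 m[φ0→X3] = [63, 63]
r8 m[φ0→X7] = [51030, 85050]
r8 m[φ1→X3] = [63, 45]
r8 m[φ1→X5] = [66150, 59535]
r8 m[φ2→X7] = [9, 7]
r8 m[φ2→X11] = [595350, 510300]
r8 m[φ3→X4] = [595350, 357210]
r8 m[φ3→X5] = [9, 8]
r8 m[φ4→X3] = [5, 7]
r8 m[φ5→X3] = [5, 3]
r8 m[φ6→X3] = [6, 9]
r8 m[X3→φ0] = [9450, 8505]
r8 m[X3→φ1] = [9450, 11907]
r8 m[X3→φ4] = [119070, 76545]
r8 m[X3→φ5] = [119070, 178605]
r8 m[X3→φ6] = [99225, 59535]
r8 m[X4→φ3] = [1, 1]
r8 m[X5→φ1] = [9, 8]
r8 m[X5→φ3] = [66150, 59535]
r8 m[X7→φ0] = [9, 7]
r8 m[X7→φ2] = [51030, 85050]
r8 m[X11→φ2] = [1, 1]
fixed point reached at round 8
traceback from X3: (X3=0, X4=0, X5=0, X7=1, X11=0), score=595350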